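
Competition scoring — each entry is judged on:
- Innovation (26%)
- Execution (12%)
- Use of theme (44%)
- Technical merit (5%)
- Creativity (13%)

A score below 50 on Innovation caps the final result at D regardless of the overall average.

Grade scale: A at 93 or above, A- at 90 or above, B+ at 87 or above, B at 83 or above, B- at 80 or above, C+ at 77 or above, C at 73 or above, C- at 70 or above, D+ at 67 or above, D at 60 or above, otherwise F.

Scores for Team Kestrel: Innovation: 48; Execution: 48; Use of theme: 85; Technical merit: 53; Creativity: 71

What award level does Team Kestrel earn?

Innovation score 48 < 50: minimum not met.
Weighted total:
  Innovation 48 × 0.26 = 12.48
  Execution 48 × 0.12 = 5.76
  Use of theme 85 × 0.44 = 37.4
  Technical merit 53 × 0.05 = 2.65
  Creativity 71 × 0.13 = 9.23
Sum = 67.52
67.52 would be D+; cap at D applies → D.

D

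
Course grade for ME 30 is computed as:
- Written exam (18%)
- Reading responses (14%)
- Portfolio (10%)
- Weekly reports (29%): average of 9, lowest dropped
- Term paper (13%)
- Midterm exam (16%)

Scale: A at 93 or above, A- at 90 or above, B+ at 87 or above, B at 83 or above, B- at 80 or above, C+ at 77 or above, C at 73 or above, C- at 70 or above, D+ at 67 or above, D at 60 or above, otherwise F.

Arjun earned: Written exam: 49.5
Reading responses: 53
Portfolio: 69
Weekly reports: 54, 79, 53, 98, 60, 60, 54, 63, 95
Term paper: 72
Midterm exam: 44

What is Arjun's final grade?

Weekly reports: drop 53 → average of remaining 8 = 563/8 = 70.375
Weighted total:
  Written exam 49.5 × 0.18 = 8.91
  Reading responses 53 × 0.14 = 7.42
  Portfolio 69 × 0.1 = 6.9
  Weekly reports 70.375 × 0.29 = 20.40875
  Term paper 72 × 0.13 = 9.36
  Midterm exam 44 × 0.16 = 7.04
Sum = 60.03875
60.03875 is ≥ 60 and < 67 → D

D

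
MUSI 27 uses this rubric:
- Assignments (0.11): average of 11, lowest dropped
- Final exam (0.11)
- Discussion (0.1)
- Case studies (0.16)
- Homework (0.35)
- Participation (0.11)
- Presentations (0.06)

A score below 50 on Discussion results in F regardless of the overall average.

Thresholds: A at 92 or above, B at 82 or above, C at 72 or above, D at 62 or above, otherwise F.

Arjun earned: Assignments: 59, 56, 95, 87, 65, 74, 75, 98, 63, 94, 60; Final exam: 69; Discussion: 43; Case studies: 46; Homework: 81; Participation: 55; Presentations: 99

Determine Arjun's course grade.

F

Assignments: drop 56 → average of remaining 10 = 770/10 = 77
Discussion score 43 < 50: minimum not met.
Weighted total:
  Assignments 77 × 0.11 = 8.47
  Final exam 69 × 0.11 = 7.59
  Discussion 43 × 0.1 = 4.3
  Case studies 46 × 0.16 = 7.36
  Homework 81 × 0.35 = 28.35
  Participation 55 × 0.11 = 6.05
  Presentations 99 × 0.06 = 5.94
Sum = 68.06
Because the Discussion minimum was not met, the result is F.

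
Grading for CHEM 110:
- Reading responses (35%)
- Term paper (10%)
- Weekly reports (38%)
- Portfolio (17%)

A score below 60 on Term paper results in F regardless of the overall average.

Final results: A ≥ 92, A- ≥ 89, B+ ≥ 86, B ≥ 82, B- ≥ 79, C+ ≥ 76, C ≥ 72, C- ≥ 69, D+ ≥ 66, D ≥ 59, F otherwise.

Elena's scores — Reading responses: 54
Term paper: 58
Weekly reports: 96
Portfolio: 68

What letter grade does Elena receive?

F

Term paper score 58 < 60: minimum not met.
Weighted total:
  Reading responses 54 × 0.35 = 18.9
  Term paper 58 × 0.1 = 5.8
  Weekly reports 96 × 0.38 = 36.48
  Portfolio 68 × 0.17 = 11.56
Sum = 72.74
Because the Term paper minimum was not met, the result is F.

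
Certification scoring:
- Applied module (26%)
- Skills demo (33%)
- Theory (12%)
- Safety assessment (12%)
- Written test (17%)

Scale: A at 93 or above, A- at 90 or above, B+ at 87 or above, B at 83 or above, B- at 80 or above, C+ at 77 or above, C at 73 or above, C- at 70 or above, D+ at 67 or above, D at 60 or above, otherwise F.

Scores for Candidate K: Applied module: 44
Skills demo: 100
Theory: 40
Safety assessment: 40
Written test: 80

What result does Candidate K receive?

D+

Weighted total:
  Applied module 44 × 0.26 = 11.44
  Skills demo 100 × 0.33 = 33
  Theory 40 × 0.12 = 4.8
  Safety assessment 40 × 0.12 = 4.8
  Written test 80 × 0.17 = 13.6
Sum = 67.64
67.64 is ≥ 67 and < 70 → D+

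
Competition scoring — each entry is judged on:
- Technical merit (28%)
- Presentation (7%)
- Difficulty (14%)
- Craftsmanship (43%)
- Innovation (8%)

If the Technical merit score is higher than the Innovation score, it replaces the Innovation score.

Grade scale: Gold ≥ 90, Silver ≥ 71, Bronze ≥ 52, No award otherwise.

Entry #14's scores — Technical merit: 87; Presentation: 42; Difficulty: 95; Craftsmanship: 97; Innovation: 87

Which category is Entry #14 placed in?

Silver

Technical merit (87) ≤ Innovation (87), so Innovation stays at 87.
Weighted total:
  Technical merit 87 × 0.28 = 24.36
  Presentation 42 × 0.07 = 2.94
  Difficulty 95 × 0.14 = 13.3
  Craftsmanship 97 × 0.43 = 41.71
  Innovation 87 × 0.08 = 6.96
Sum = 89.27
89.27 is ≥ 71 and < 90 → Silver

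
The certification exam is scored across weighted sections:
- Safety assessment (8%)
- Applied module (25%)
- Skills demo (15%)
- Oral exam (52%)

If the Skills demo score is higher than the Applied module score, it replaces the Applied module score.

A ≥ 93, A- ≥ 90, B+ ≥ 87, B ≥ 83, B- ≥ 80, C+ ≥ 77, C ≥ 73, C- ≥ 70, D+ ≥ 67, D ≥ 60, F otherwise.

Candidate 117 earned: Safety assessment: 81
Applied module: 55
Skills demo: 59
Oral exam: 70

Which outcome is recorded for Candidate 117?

D

Skills demo (59) > Applied module (55), so Applied module counts as 59.
Weighted total:
  Safety assessment 81 × 0.08 = 6.48
  Applied module 59 × 0.25 = 14.75
  Skills demo 59 × 0.15 = 8.85
  Oral exam 70 × 0.52 = 36.4
Sum = 66.48
66.48 is ≥ 60 and < 67 → D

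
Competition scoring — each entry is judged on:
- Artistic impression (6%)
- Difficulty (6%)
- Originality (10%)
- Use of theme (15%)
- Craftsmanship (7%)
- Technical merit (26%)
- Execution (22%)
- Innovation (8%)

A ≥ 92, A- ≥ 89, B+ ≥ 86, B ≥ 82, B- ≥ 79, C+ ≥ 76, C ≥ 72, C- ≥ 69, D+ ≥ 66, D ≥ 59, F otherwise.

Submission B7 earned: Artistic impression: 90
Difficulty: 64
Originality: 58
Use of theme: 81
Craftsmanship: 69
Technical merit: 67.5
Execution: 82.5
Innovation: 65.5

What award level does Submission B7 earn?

C

Weighted total:
  Artistic impression 90 × 0.06 = 5.4
  Difficulty 64 × 0.06 = 3.84
  Originality 58 × 0.1 = 5.8
  Use of theme 81 × 0.15 = 12.15
  Craftsmanship 69 × 0.07 = 4.83
  Technical merit 67.5 × 0.26 = 17.55
  Execution 82.5 × 0.22 = 18.15
  Innovation 65.5 × 0.08 = 5.24
Sum = 72.96
72.96 is ≥ 72 and < 76 → C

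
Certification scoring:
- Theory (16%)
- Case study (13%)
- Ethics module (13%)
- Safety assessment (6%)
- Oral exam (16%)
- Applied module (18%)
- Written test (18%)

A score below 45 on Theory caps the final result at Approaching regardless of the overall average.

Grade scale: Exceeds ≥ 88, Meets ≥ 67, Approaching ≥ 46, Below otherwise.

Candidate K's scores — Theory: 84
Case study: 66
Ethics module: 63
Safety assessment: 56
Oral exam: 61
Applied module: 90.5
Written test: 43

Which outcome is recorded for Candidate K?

Meets

Theory score 84 ≥ 45: minimum met.
Weighted total:
  Theory 84 × 0.16 = 13.44
  Case study 66 × 0.13 = 8.58
  Ethics module 63 × 0.13 = 8.19
  Safety assessment 56 × 0.06 = 3.36
  Oral exam 61 × 0.16 = 9.76
  Applied module 90.5 × 0.18 = 16.29
  Written test 43 × 0.18 = 7.74
Sum = 67.36
67.36 is ≥ 67 and < 88 → Meets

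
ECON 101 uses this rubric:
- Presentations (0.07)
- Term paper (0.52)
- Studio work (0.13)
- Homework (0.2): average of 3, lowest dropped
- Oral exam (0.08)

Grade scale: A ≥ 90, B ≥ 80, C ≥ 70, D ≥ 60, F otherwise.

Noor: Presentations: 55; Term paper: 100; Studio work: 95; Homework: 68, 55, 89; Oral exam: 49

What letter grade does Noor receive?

Homework: drop 55 → average of remaining 2 = 157/2 = 78.5
Weighted total:
  Presentations 55 × 0.07 = 3.85
  Term paper 100 × 0.52 = 52
  Studio work 95 × 0.13 = 12.35
  Homework 78.5 × 0.2 = 15.7
  Oral exam 49 × 0.08 = 3.92
Sum = 87.82
87.82 is ≥ 80 and < 90 → B

B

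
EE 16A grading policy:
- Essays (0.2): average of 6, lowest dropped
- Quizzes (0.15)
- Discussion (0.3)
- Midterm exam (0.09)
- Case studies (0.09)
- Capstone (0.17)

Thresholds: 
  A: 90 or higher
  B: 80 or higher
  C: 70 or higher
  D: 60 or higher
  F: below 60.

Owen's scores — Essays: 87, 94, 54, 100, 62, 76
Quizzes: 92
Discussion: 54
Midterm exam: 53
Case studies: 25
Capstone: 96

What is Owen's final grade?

Essays: drop 54 → average of remaining 5 = 419/5 = 83.8
Weighted total:
  Essays 83.8 × 0.2 = 16.76
  Quizzes 92 × 0.15 = 13.8
  Discussion 54 × 0.3 = 16.2
  Midterm exam 53 × 0.09 = 4.77
  Case studies 25 × 0.09 = 2.25
  Capstone 96 × 0.17 = 16.32
Sum = 70.1
70.1 is ≥ 70 and < 80 → C

C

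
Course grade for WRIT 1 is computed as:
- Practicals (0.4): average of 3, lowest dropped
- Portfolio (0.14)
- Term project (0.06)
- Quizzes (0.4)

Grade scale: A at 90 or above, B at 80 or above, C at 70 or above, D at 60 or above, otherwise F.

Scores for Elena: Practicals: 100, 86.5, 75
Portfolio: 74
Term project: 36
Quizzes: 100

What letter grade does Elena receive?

B

Practicals: drop 75 → average of remaining 2 = 186.5/2 = 93.25
Weighted total:
  Practicals 93.25 × 0.4 = 37.3
  Portfolio 74 × 0.14 = 10.36
  Term project 36 × 0.06 = 2.16
  Quizzes 100 × 0.4 = 40
Sum = 89.82
89.82 is ≥ 80 and < 90 → B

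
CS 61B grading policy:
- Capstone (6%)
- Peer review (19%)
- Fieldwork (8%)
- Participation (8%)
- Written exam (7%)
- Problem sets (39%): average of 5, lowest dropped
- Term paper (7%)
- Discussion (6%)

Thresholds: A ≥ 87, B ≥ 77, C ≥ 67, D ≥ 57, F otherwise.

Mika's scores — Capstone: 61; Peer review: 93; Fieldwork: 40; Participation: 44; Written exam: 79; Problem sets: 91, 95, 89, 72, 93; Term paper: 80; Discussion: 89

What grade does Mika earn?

Problem sets: drop 72 → average of remaining 4 = 368/4 = 92
Weighted total:
  Capstone 61 × 0.06 = 3.66
  Peer review 93 × 0.19 = 17.67
  Fieldwork 40 × 0.08 = 3.2
  Participation 44 × 0.08 = 3.52
  Written exam 79 × 0.07 = 5.53
  Problem sets 92 × 0.39 = 35.88
  Term paper 80 × 0.07 = 5.6
  Discussion 89 × 0.06 = 5.34
Sum = 80.4
80.4 is ≥ 77 and < 87 → B

B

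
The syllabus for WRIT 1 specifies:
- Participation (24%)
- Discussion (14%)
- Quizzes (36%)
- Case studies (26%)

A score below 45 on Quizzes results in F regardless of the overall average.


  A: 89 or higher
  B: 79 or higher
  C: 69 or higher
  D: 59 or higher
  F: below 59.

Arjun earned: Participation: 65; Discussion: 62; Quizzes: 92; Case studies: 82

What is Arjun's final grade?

Quizzes score 92 ≥ 45: minimum met.
Weighted total:
  Participation 65 × 0.24 = 15.6
  Discussion 62 × 0.14 = 8.68
  Quizzes 92 × 0.36 = 33.12
  Case studies 82 × 0.26 = 21.32
Sum = 78.72
78.72 is ≥ 69 and < 79 → C

C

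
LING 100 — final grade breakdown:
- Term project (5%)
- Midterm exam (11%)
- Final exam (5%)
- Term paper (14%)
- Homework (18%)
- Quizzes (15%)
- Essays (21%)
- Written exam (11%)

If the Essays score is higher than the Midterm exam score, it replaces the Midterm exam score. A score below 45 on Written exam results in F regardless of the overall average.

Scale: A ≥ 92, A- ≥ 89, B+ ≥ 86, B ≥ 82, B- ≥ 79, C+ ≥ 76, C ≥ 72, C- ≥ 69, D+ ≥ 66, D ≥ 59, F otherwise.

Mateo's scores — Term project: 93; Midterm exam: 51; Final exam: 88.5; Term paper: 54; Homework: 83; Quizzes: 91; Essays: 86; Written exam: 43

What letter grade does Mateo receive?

F

Essays (86) > Midterm exam (51), so Midterm exam counts as 86.
Written exam score 43 < 45: minimum not met.
Weighted total:
  Term project 93 × 0.05 = 4.65
  Midterm exam 86 × 0.11 = 9.46
  Final exam 88.5 × 0.05 = 4.425
  Term paper 54 × 0.14 = 7.56
  Homework 83 × 0.18 = 14.94
  Quizzes 91 × 0.15 = 13.65
  Essays 86 × 0.21 = 18.06
  Written exam 43 × 0.11 = 4.73
Sum = 77.475
Because the Written exam minimum was not met, the result is F.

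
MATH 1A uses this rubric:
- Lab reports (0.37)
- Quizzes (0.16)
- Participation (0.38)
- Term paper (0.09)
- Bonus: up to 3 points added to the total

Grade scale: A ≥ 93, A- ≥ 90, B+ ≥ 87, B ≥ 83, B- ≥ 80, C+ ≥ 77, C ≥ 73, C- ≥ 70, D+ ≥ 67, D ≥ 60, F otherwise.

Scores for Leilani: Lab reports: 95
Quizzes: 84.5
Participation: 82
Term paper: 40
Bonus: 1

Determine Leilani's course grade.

B

Weighted total:
  Lab reports 95 × 0.37 = 35.15
  Quizzes 84.5 × 0.16 = 13.52
  Participation 82 × 0.38 = 31.16
  Term paper 40 × 0.09 = 3.6
Sum = 83.43
Bonus: 83.43 + 1 = 84.43
84.43 is ≥ 83 and < 87 → B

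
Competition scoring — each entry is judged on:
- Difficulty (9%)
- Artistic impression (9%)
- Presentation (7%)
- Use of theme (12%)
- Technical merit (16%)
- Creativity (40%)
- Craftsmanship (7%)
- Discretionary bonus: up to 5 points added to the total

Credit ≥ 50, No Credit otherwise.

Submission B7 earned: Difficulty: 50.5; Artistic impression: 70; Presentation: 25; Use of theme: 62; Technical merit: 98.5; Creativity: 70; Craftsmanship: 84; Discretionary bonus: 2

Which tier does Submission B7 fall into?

Weighted total:
  Difficulty 50.5 × 0.09 = 4.545
  Artistic impression 70 × 0.09 = 6.3
  Presentation 25 × 0.07 = 1.75
  Use of theme 62 × 0.12 = 7.44
  Technical merit 98.5 × 0.16 = 15.76
  Creativity 70 × 0.4 = 28
  Craftsmanship 84 × 0.07 = 5.88
Sum = 69.675
Discretionary bonus: 69.675 + 2 = 71.675
71.675 ≥ 50 → Credit

Credit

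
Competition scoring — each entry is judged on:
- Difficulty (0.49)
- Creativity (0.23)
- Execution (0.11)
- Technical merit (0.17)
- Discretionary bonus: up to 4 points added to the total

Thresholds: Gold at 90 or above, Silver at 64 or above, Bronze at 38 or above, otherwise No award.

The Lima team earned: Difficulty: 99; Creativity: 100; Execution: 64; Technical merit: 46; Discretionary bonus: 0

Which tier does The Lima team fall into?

Weighted total:
  Difficulty 99 × 0.49 = 48.51
  Creativity 100 × 0.23 = 23
  Execution 64 × 0.11 = 7.04
  Technical merit 46 × 0.17 = 7.82
Sum = 86.37
Discretionary bonus: 86.37 + 0 = 86.37
86.37 is ≥ 64 and < 90 → Silver

Silver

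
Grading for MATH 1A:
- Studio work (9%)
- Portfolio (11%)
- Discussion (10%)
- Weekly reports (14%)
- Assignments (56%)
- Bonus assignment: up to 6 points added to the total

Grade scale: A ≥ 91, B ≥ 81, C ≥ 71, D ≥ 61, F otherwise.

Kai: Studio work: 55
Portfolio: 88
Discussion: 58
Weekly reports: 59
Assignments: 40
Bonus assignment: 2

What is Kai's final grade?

Weighted total:
  Studio work 55 × 0.09 = 4.95
  Portfolio 88 × 0.11 = 9.68
  Discussion 58 × 0.1 = 5.8
  Weekly reports 59 × 0.14 = 8.26
  Assignments 40 × 0.56 = 22.4
Sum = 51.09
Bonus assignment: 51.09 + 2 = 53.09
53.09 < 61 → F

F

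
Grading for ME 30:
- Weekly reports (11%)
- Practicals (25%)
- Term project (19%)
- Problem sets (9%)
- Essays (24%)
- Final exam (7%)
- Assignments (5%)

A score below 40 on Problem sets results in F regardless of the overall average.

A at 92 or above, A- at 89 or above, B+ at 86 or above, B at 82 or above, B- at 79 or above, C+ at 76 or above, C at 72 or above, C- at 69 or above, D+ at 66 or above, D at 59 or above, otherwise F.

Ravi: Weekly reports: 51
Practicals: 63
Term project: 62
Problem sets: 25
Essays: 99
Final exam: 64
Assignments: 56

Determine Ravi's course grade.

F

Problem sets score 25 < 40: minimum not met.
Weighted total:
  Weekly reports 51 × 0.11 = 5.61
  Practicals 63 × 0.25 = 15.75
  Term project 62 × 0.19 = 11.78
  Problem sets 25 × 0.09 = 2.25
  Essays 99 × 0.24 = 23.76
  Final exam 64 × 0.07 = 4.48
  Assignments 56 × 0.05 = 2.8
Sum = 66.43
Because the Problem sets minimum was not met, the result is F.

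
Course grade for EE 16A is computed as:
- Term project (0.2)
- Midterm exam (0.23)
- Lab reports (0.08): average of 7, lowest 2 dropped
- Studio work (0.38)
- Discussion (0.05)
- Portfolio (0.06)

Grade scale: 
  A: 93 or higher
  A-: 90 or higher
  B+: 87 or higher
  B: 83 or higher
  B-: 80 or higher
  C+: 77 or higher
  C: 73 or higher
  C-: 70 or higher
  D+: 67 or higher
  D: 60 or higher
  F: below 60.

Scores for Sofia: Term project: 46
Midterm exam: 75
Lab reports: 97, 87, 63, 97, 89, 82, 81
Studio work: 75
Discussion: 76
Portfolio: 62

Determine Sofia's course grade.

D+

Lab reports: drop 63, 81 → average of remaining 5 = 452/5 = 90.4
Weighted total:
  Term project 46 × 0.2 = 9.2
  Midterm exam 75 × 0.23 = 17.25
  Lab reports 90.4 × 0.08 = 7.232
  Studio work 75 × 0.38 = 28.5
  Discussion 76 × 0.05 = 3.8
  Portfolio 62 × 0.06 = 3.72
Sum = 69.702
69.702 is ≥ 67 and < 70 → D+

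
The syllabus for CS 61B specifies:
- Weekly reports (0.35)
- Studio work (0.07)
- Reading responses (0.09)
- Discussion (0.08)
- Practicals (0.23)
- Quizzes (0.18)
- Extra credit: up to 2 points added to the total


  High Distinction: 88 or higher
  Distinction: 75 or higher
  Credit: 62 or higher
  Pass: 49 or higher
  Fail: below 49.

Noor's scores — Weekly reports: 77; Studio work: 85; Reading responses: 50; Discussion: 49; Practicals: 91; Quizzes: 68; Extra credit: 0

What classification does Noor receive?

Credit

Weighted total:
  Weekly reports 77 × 0.35 = 26.95
  Studio work 85 × 0.07 = 5.95
  Reading responses 50 × 0.09 = 4.5
  Discussion 49 × 0.08 = 3.92
  Practicals 91 × 0.23 = 20.93
  Quizzes 68 × 0.18 = 12.24
Sum = 74.49
Extra credit: 74.49 + 0 = 74.49
74.49 is ≥ 62 and < 75 → Credit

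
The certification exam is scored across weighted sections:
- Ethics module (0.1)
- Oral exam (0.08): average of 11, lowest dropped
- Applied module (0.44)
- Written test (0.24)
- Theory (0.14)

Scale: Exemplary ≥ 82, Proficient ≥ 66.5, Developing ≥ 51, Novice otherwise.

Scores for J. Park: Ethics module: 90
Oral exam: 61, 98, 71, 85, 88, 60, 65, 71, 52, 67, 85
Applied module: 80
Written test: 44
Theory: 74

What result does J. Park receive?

Proficient

Oral exam: drop 52 → average of remaining 10 = 751/10 = 75.1
Weighted total:
  Ethics module 90 × 0.1 = 9
  Oral exam 75.1 × 0.08 = 6.008
  Applied module 80 × 0.44 = 35.2
  Written test 44 × 0.24 = 10.56
  Theory 74 × 0.14 = 10.36
Sum = 71.128
71.128 is ≥ 66.5 and < 82 → Proficient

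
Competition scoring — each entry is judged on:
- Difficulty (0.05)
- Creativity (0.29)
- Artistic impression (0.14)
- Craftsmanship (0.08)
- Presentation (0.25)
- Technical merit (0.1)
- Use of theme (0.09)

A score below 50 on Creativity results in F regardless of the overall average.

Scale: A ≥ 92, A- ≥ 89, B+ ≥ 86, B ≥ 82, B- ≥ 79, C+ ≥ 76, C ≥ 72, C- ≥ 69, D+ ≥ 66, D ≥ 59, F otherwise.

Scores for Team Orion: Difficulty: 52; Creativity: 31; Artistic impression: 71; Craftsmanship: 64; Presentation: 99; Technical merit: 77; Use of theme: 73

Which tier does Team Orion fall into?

F

Creativity score 31 < 50: minimum not met.
Weighted total:
  Difficulty 52 × 0.05 = 2.6
  Creativity 31 × 0.29 = 8.99
  Artistic impression 71 × 0.14 = 9.94
  Craftsmanship 64 × 0.08 = 5.12
  Presentation 99 × 0.25 = 24.75
  Technical merit 77 × 0.1 = 7.7
  Use of theme 73 × 0.09 = 6.57
Sum = 65.67
Because the Creativity minimum was not met, the result is F.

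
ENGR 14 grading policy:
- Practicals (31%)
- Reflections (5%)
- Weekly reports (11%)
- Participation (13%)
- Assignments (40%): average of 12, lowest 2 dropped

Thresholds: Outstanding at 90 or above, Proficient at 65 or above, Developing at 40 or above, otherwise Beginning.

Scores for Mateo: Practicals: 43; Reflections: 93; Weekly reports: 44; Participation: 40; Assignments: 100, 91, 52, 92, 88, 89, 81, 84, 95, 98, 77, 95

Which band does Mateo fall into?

Developing

Assignments: drop 52, 77 → average of remaining 10 = 913/10 = 91.3
Weighted total:
  Practicals 43 × 0.31 = 13.33
  Reflections 93 × 0.05 = 4.65
  Weekly reports 44 × 0.11 = 4.84
  Participation 40 × 0.13 = 5.2
  Assignments 91.3 × 0.4 = 36.52
Sum = 64.54
64.54 is ≥ 40 and < 65 → Developing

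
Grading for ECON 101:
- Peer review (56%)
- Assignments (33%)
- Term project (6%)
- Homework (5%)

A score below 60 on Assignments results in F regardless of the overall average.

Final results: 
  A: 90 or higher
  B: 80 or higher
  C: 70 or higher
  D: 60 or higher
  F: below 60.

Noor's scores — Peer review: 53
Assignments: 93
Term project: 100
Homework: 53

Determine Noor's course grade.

Assignments score 93 ≥ 60: minimum met.
Weighted total:
  Peer review 53 × 0.56 = 29.68
  Assignments 93 × 0.33 = 30.69
  Term project 100 × 0.06 = 6
  Homework 53 × 0.05 = 2.65
Sum = 69.02
69.02 is ≥ 60 and < 70 → D

D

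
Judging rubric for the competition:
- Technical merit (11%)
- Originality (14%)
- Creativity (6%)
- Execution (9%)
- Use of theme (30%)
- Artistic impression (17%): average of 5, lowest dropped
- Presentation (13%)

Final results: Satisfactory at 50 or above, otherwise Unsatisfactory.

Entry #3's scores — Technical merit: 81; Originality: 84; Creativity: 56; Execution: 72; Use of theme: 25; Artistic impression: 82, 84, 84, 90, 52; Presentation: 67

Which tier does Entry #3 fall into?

Artistic impression: drop 52 → average of remaining 4 = 340/4 = 85
Weighted total:
  Technical merit 81 × 0.11 = 8.91
  Originality 84 × 0.14 = 11.76
  Creativity 56 × 0.06 = 3.36
  Execution 72 × 0.09 = 6.48
  Use of theme 25 × 0.3 = 7.5
  Artistic impression 85 × 0.17 = 14.45
  Presentation 67 × 0.13 = 8.71
Sum = 61.17
61.17 ≥ 50 → Satisfactory

Satisfactory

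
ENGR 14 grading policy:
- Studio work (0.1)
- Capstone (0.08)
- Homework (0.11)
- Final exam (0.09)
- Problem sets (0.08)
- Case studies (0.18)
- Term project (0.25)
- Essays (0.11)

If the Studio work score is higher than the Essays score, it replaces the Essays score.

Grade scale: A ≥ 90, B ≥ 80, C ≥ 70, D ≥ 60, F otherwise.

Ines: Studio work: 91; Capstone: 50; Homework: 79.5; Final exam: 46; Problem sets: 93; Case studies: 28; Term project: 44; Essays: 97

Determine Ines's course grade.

Studio work (91) ≤ Essays (97), so Essays stays at 97.
Weighted total:
  Studio work 91 × 0.1 = 9.1
  Capstone 50 × 0.08 = 4
  Homework 79.5 × 0.11 = 8.745
  Final exam 46 × 0.09 = 4.14
  Problem sets 93 × 0.08 = 7.44
  Case studies 28 × 0.18 = 5.04
  Term project 44 × 0.25 = 11
  Essays 97 × 0.11 = 10.67
Sum = 60.135
60.135 is ≥ 60 and < 70 → D

D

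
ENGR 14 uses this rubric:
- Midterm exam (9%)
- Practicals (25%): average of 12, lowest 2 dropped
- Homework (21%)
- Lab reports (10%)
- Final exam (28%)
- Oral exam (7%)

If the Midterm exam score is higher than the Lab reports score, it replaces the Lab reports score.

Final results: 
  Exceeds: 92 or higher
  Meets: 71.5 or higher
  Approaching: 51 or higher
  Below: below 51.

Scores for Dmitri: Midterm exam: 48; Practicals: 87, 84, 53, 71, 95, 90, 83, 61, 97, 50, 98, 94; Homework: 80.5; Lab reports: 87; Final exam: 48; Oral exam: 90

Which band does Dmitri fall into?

Approaching

Practicals: drop 50, 53 → average of remaining 10 = 860/10 = 86
Midterm exam (48) ≤ Lab reports (87), so Lab reports stays at 87.
Weighted total:
  Midterm exam 48 × 0.09 = 4.32
  Practicals 86 × 0.25 = 21.5
  Homework 80.5 × 0.21 = 16.905
  Lab reports 87 × 0.1 = 8.7
  Final exam 48 × 0.28 = 13.44
  Oral exam 90 × 0.07 = 6.3
Sum = 71.165
71.165 is ≥ 51 and < 71.5 → Approaching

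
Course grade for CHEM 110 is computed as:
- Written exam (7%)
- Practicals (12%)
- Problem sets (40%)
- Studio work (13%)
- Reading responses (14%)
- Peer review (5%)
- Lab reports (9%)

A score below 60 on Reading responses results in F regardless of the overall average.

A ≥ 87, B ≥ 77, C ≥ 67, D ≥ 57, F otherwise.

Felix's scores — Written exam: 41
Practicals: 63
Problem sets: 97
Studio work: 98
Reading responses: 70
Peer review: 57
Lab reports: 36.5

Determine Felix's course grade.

B

Reading responses score 70 ≥ 60: minimum met.
Weighted total:
  Written exam 41 × 0.07 = 2.87
  Practicals 63 × 0.12 = 7.56
  Problem sets 97 × 0.4 = 38.8
  Studio work 98 × 0.13 = 12.74
  Reading responses 70 × 0.14 = 9.8
  Peer review 57 × 0.05 = 2.85
  Lab reports 36.5 × 0.09 = 3.285
Sum = 77.905
77.905 is ≥ 77 and < 87 → B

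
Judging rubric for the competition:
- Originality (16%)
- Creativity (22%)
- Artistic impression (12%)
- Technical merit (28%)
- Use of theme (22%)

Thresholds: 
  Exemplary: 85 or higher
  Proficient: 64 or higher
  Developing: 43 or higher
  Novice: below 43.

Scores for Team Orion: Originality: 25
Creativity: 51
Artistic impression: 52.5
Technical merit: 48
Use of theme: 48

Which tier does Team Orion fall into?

Weighted total:
  Originality 25 × 0.16 = 4
  Creativity 51 × 0.22 = 11.22
  Artistic impression 52.5 × 0.12 = 6.3
  Technical merit 48 × 0.28 = 13.44
  Use of theme 48 × 0.22 = 10.56
Sum = 45.52
45.52 is ≥ 43 and < 64 → Developing

Developing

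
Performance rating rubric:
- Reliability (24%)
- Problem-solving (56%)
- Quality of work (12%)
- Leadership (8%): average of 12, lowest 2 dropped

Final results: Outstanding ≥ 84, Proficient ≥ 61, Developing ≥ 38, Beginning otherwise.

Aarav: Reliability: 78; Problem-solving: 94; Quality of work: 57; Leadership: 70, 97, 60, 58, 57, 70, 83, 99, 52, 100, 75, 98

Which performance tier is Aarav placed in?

Leadership: drop 52, 57 → average of remaining 10 = 810/10 = 81
Weighted total:
  Reliability 78 × 0.24 = 18.72
  Problem-solving 94 × 0.56 = 52.64
  Quality of work 57 × 0.12 = 6.84
  Leadership 81 × 0.08 = 6.48
Sum = 84.68
84.68 ≥ 84 → Outstanding

Outstanding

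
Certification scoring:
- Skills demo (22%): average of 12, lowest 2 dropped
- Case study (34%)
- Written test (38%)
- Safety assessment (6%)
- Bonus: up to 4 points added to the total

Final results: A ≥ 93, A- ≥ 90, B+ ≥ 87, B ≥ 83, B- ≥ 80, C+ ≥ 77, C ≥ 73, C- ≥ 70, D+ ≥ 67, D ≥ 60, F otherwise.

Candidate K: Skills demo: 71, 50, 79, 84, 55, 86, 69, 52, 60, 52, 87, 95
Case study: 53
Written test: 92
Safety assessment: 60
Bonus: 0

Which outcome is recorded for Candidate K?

Skills demo: drop 50, 52 → average of remaining 10 = 738/10 = 73.8
Weighted total:
  Skills demo 73.8 × 0.22 = 16.236
  Case study 53 × 0.34 = 18.02
  Written test 92 × 0.38 = 34.96
  Safety assessment 60 × 0.06 = 3.6
Sum = 72.816
Bonus: 72.816 + 0 = 72.816
72.816 is ≥ 70 and < 73 → C-

C-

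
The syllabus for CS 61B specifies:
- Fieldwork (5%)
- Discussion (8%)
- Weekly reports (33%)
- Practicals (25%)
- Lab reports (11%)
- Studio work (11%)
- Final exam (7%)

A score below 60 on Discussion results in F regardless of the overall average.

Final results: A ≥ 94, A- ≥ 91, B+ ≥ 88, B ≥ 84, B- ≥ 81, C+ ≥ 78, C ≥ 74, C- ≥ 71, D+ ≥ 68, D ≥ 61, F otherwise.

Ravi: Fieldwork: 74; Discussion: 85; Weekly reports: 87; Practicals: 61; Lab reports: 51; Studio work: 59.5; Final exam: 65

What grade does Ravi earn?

C-

Discussion score 85 ≥ 60: minimum met.
Weighted total:
  Fieldwork 74 × 0.05 = 3.7
  Discussion 85 × 0.08 = 6.8
  Weekly reports 87 × 0.33 = 28.71
  Practicals 61 × 0.25 = 15.25
  Lab reports 51 × 0.11 = 5.61
  Studio work 59.5 × 0.11 = 6.545
  Final exam 65 × 0.07 = 4.55
Sum = 71.165
71.165 is ≥ 71 and < 74 → C-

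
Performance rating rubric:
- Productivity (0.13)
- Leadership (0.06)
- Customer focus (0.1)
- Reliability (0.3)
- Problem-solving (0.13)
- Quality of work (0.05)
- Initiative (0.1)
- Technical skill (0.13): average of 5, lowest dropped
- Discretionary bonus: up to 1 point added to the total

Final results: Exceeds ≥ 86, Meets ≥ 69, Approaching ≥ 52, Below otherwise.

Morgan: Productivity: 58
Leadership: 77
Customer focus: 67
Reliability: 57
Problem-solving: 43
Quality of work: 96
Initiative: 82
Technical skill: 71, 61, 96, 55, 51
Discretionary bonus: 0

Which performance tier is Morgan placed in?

Technical skill: drop 51 → average of remaining 4 = 283/4 = 70.75
Weighted total:
  Productivity 58 × 0.13 = 7.54
  Leadership 77 × 0.06 = 4.62
  Customer focus 67 × 0.1 = 6.7
  Reliability 57 × 0.3 = 17.1
  Problem-solving 43 × 0.13 = 5.59
  Quality of work 96 × 0.05 = 4.8
  Initiative 82 × 0.1 = 8.2
  Technical skill 70.75 × 0.13 = 9.1975
Sum = 63.7475
Discretionary bonus: 63.7475 + 0 = 63.7475
63.7475 is ≥ 52 and < 69 → Approaching

Approaching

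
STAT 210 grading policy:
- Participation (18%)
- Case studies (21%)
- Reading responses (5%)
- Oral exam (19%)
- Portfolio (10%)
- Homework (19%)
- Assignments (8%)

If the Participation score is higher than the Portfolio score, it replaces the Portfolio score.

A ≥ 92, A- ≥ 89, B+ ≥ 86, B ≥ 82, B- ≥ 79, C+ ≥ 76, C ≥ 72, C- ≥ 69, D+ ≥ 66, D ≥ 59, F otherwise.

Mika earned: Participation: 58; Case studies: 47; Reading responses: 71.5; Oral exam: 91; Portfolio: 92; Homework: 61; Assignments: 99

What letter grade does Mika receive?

Participation (58) ≤ Portfolio (92), so Portfolio stays at 92.
Weighted total:
  Participation 58 × 0.18 = 10.44
  Case studies 47 × 0.21 = 9.87
  Reading responses 71.5 × 0.05 = 3.575
  Oral exam 91 × 0.19 = 17.29
  Portfolio 92 × 0.1 = 9.2
  Homework 61 × 0.19 = 11.59
  Assignments 99 × 0.08 = 7.92
Sum = 69.885
69.885 is ≥ 69 and < 72 → C-

C-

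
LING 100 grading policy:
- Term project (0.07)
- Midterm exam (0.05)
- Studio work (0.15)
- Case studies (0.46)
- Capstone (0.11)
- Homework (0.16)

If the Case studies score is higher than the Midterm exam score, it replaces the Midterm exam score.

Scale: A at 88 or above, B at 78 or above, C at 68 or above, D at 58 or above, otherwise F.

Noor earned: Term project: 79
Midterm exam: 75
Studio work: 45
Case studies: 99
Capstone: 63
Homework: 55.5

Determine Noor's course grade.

Case studies (99) > Midterm exam (75), so Midterm exam counts as 99.
Weighted total:
  Term project 79 × 0.07 = 5.53
  Midterm exam 99 × 0.05 = 4.95
  Studio work 45 × 0.15 = 6.75
  Case studies 99 × 0.46 = 45.54
  Capstone 63 × 0.11 = 6.93
  Homework 55.5 × 0.16 = 8.88
Sum = 78.58
78.58 is ≥ 78 and < 88 → B

B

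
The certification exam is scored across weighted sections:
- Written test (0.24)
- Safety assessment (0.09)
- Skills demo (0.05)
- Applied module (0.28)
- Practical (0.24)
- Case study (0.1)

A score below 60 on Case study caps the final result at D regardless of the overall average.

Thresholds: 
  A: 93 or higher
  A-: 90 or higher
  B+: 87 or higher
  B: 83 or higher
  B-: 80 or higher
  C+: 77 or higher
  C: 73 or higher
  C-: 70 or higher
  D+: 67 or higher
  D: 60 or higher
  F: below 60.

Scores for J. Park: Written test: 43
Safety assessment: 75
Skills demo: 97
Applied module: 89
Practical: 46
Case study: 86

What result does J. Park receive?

Case study score 86 ≥ 60: minimum met.
Weighted total:
  Written test 43 × 0.24 = 10.32
  Safety assessment 75 × 0.09 = 6.75
  Skills demo 97 × 0.05 = 4.85
  Applied module 89 × 0.28 = 24.92
  Practical 46 × 0.24 = 11.04
  Case study 86 × 0.1 = 8.6
Sum = 66.48
66.48 is ≥ 60 and < 67 → D

D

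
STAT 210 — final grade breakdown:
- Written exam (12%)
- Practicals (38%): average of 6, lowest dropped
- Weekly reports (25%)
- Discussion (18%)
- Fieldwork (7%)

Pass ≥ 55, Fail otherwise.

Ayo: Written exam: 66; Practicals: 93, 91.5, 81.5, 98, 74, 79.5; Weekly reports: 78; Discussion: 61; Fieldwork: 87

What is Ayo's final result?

Pass

Practicals: drop 74 → average of remaining 5 = 443.5/5 = 88.7
Weighted total:
  Written exam 66 × 0.12 = 7.92
  Practicals 88.7 × 0.38 = 33.706
  Weekly reports 78 × 0.25 = 19.5
  Discussion 61 × 0.18 = 10.98
  Fieldwork 87 × 0.07 = 6.09
Sum = 78.196
78.196 ≥ 55 → Pass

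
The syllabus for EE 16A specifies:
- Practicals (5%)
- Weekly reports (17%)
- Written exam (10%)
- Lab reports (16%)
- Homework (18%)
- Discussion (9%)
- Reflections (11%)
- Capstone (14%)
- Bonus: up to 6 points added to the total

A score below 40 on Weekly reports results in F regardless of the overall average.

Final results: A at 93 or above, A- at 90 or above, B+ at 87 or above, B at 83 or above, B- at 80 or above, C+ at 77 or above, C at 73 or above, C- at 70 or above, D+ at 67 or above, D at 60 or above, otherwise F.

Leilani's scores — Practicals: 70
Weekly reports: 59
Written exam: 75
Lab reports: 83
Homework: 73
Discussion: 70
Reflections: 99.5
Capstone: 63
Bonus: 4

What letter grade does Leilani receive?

C+

Weekly reports score 59 ≥ 40: minimum met.
Weighted total:
  Practicals 70 × 0.05 = 3.5
  Weekly reports 59 × 0.17 = 10.03
  Written exam 75 × 0.1 = 7.5
  Lab reports 83 × 0.16 = 13.28
  Homework 73 × 0.18 = 13.14
  Discussion 70 × 0.09 = 6.3
  Reflections 99.5 × 0.11 = 10.945
  Capstone 63 × 0.14 = 8.82
Sum = 73.515
Bonus: 73.515 + 4 = 77.515
77.515 is ≥ 77 and < 80 → C+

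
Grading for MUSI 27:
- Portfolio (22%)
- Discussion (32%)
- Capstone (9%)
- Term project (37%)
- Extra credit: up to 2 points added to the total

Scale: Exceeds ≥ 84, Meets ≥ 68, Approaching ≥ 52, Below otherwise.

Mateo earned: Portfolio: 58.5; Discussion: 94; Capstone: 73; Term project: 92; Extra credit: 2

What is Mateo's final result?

Weighted total:
  Portfolio 58.5 × 0.22 = 12.87
  Discussion 94 × 0.32 = 30.08
  Capstone 73 × 0.09 = 6.57
  Term project 92 × 0.37 = 34.04
Sum = 83.56
Extra credit: 83.56 + 2 = 85.56
85.56 ≥ 84 → Exceeds

Exceeds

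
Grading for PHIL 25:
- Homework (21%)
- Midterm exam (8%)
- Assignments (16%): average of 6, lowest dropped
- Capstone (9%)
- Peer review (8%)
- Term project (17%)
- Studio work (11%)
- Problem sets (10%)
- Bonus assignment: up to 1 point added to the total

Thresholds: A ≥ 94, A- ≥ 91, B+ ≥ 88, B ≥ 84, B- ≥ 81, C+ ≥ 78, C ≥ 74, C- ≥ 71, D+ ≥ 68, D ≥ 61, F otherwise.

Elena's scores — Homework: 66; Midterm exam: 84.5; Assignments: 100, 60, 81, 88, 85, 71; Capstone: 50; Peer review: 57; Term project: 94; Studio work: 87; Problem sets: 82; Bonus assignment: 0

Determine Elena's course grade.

Assignments: drop 60 → average of remaining 5 = 425/5 = 85
Weighted total:
  Homework 66 × 0.21 = 13.86
  Midterm exam 84.5 × 0.08 = 6.76
  Assignments 85 × 0.16 = 13.6
  Capstone 50 × 0.09 = 4.5
  Peer review 57 × 0.08 = 4.56
  Term project 94 × 0.17 = 15.98
  Studio work 87 × 0.11 = 9.57
  Problem sets 82 × 0.1 = 8.2
Sum = 77.03
Bonus assignment: 77.03 + 0 = 77.03
77.03 is ≥ 74 and < 78 → C

C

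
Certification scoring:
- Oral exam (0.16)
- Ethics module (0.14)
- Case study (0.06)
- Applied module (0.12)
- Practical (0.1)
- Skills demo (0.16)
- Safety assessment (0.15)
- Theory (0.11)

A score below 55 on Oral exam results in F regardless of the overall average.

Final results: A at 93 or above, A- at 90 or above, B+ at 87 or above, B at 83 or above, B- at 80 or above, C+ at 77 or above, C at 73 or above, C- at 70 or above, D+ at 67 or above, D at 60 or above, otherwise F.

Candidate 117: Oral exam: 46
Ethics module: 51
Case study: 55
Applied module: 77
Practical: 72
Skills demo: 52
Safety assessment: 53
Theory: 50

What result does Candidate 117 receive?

Oral exam score 46 < 55: minimum not met.
Weighted total:
  Oral exam 46 × 0.16 = 7.36
  Ethics module 51 × 0.14 = 7.14
  Case study 55 × 0.06 = 3.3
  Applied module 77 × 0.12 = 9.24
  Practical 72 × 0.1 = 7.2
  Skills demo 52 × 0.16 = 8.32
  Safety assessment 53 × 0.15 = 7.95
  Theory 50 × 0.11 = 5.5
Sum = 56.01
Because the Oral exam minimum was not met, the result is F.

F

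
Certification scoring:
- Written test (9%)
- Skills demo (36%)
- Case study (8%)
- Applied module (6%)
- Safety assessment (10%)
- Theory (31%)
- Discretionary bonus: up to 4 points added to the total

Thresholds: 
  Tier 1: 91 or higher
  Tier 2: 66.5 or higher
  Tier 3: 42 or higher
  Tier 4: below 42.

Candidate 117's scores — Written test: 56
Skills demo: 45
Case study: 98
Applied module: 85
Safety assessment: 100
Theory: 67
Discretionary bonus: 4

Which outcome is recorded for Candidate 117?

Weighted total:
  Written test 56 × 0.09 = 5.04
  Skills demo 45 × 0.36 = 16.2
  Case study 98 × 0.08 = 7.84
  Applied module 85 × 0.06 = 5.1
  Safety assessment 100 × 0.1 = 10
  Theory 67 × 0.31 = 20.77
Sum = 64.95
Discretionary bonus: 64.95 + 4 = 68.95
68.95 is ≥ 66.5 and < 91 → Tier 2

Tier 2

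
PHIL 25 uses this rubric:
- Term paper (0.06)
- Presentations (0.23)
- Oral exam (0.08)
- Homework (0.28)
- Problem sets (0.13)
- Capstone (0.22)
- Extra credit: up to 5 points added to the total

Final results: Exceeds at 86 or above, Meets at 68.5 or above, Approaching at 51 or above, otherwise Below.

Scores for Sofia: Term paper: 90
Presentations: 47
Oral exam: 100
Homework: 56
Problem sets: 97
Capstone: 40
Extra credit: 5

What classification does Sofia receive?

Approaching

Weighted total:
  Term paper 90 × 0.06 = 5.4
  Presentations 47 × 0.23 = 10.81
  Oral exam 100 × 0.08 = 8
  Homework 56 × 0.28 = 15.68
  Problem sets 97 × 0.13 = 12.61
  Capstone 40 × 0.22 = 8.8
Sum = 61.3
Extra credit: 61.3 + 5 = 66.3
66.3 is ≥ 51 and < 68.5 → Approaching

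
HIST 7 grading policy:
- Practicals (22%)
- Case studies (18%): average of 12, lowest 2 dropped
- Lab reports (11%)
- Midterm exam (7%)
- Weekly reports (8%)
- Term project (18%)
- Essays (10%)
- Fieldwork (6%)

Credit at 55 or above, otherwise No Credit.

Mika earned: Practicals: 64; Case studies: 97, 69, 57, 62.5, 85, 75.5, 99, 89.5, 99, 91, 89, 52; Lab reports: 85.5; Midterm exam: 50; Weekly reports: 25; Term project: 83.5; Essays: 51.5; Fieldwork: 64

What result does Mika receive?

Credit

Case studies: drop 52, 57 → average of remaining 10 = 856.5/10 = 85.65
Weighted total:
  Practicals 64 × 0.22 = 14.08
  Case studies 85.65 × 0.18 = 15.417
  Lab reports 85.5 × 0.11 = 9.405
  Midterm exam 50 × 0.07 = 3.5
  Weekly reports 25 × 0.08 = 2
  Term project 83.5 × 0.18 = 15.03
  Essays 51.5 × 0.1 = 5.15
  Fieldwork 64 × 0.06 = 3.84
Sum = 68.422
68.422 ≥ 55 → Credit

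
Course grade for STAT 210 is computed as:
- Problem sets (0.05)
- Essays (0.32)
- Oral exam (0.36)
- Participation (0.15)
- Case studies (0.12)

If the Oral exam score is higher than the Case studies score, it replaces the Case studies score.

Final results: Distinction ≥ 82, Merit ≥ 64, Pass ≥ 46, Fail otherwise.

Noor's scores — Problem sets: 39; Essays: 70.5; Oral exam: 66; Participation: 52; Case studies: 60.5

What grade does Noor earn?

Pass

Oral exam (66) > Case studies (60.5), so Case studies counts as 66.
Weighted total:
  Problem sets 39 × 0.05 = 1.95
  Essays 70.5 × 0.32 = 22.56
  Oral exam 66 × 0.36 = 23.76
  Participation 52 × 0.15 = 7.8
  Case studies 66 × 0.12 = 7.92
Sum = 63.99
63.99 is ≥ 46 and < 64 → Pass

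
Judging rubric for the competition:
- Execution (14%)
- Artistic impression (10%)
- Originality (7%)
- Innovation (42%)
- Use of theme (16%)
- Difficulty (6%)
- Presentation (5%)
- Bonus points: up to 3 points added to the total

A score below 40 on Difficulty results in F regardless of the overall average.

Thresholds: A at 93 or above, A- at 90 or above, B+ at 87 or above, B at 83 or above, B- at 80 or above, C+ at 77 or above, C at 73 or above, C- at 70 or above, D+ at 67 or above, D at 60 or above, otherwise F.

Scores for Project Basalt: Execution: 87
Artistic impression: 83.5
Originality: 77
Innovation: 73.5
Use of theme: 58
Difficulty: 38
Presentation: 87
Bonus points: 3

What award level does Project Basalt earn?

F

Difficulty score 38 < 40: minimum not met.
Weighted total:
  Execution 87 × 0.14 = 12.18
  Artistic impression 83.5 × 0.1 = 8.35
  Originality 77 × 0.07 = 5.39
  Innovation 73.5 × 0.42 = 30.87
  Use of theme 58 × 0.16 = 9.28
  Difficulty 38 × 0.06 = 2.28
  Presentation 87 × 0.05 = 4.35
Sum = 72.7
Bonus points: 72.7 + 3 = 75.7
Because the Difficulty minimum was not met, the result is F.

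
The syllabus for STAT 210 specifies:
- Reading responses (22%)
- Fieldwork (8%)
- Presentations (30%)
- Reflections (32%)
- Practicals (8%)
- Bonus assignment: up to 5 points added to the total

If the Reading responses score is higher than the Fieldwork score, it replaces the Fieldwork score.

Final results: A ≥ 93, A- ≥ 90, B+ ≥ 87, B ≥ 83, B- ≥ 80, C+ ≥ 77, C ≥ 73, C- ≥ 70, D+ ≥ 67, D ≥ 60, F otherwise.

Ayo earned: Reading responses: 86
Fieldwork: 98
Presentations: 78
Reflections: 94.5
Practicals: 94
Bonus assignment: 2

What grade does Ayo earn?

Reading responses (86) ≤ Fieldwork (98), so Fieldwork stays at 98.
Weighted total:
  Reading responses 86 × 0.22 = 18.92
  Fieldwork 98 × 0.08 = 7.84
  Presentations 78 × 0.3 = 23.4
  Reflections 94.5 × 0.32 = 30.24
  Practicals 94 × 0.08 = 7.52
Sum = 87.92
Bonus assignment: 87.92 + 2 = 89.92
89.92 is ≥ 87 and < 90 → B+

B+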